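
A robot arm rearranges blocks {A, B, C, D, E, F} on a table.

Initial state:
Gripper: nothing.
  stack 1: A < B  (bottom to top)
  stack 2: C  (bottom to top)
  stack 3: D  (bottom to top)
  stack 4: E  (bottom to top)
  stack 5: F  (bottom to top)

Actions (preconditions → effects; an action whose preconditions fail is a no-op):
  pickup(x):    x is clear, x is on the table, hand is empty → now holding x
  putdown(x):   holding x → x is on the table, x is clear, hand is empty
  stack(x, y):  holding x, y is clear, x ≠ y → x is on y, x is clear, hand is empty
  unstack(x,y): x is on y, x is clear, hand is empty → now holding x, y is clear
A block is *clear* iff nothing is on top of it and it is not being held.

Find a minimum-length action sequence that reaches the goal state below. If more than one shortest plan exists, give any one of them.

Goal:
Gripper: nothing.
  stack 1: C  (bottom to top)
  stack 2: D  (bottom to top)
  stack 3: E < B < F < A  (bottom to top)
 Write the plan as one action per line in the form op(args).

step 1 (unstack(B, A)): towers=[A; C; D; E; F] holding=B
step 2 (stack(B, E)): towers=[A; C; D; E/B; F] holding=-
step 3 (pickup(F)): towers=[A; C; D; E/B] holding=F
step 4 (stack(F, B)): towers=[A; C; D; E/B/F] holding=-
step 5 (pickup(A)): towers=[C; D; E/B/F] holding=A
step 6 (stack(A, F)): towers=[C; D; E/B/F/A] holding=-
goal check: towers=[C; D; E/B/F/A] holding=- — reached (length 6, optimal by BFS)

unstack(B, A)
stack(B, E)
pickup(F)
stack(F, B)
pickup(A)
stack(A, F)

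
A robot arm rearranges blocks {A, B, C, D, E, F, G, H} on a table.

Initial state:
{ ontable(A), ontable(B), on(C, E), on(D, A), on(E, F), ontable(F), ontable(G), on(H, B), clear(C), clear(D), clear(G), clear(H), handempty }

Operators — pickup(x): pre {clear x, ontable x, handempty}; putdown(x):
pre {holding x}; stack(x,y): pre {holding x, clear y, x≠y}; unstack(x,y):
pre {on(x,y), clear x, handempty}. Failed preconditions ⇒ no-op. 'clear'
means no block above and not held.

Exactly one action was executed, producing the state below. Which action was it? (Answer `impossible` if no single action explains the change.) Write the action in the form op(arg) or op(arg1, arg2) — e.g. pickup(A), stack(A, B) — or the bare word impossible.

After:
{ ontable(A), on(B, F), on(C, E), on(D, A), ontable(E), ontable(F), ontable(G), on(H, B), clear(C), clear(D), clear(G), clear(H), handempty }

impossible

target: towers=[A/D; E/C; F/B/H; G] holding=-
         pickup(G) → towers=[A/D; B/H; F/E/C] holding=G
     unstack(H, B) → towers=[A/D; B; F/E/C; G] holding=H
     unstack(D, A) → towers=[A; B/H; F/E/C; G] holding=D
     unstack(C, E) → towers=[A/D; B/H; F/E; G] holding=C
none of the 4 applicable actions match → impossible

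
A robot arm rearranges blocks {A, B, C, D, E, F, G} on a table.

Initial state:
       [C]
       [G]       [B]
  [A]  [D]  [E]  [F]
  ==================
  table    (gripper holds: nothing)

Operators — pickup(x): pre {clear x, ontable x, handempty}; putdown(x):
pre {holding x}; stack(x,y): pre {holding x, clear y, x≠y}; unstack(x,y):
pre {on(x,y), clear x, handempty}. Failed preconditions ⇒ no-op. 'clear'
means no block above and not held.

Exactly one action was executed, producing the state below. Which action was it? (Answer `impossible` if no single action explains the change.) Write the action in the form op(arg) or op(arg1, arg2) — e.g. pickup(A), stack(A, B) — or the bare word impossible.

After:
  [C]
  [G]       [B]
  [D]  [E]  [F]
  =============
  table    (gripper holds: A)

target: towers=[D/G/C; E; F/B] holding=A
     unstack(B, F) → towers=[A; D/G/C; E; F] holding=B
         pickup(A) → towers=[D/G/C; E; F/B] holding=A  ← match
         pickup(E) → towers=[A; D/G/C; F/B] holding=E
     unstack(C, G) → towers=[A; D/G; E; F/B] holding=C

pickup(A)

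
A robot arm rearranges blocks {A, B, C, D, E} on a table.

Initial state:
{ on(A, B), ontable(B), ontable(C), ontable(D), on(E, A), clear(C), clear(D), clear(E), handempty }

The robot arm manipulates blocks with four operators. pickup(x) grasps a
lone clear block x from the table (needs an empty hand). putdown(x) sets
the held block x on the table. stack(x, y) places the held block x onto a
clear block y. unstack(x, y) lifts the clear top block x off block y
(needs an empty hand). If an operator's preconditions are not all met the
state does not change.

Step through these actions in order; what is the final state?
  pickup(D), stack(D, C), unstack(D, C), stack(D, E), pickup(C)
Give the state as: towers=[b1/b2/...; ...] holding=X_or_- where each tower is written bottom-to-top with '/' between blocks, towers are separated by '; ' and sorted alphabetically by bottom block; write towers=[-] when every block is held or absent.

step 1 (pickup(D)): towers=[B/A/E; C] holding=D
step 2 (stack(D, C)): towers=[B/A/E; C/D] holding=-
step 3 (unstack(D, C)): towers=[B/A/E; C] holding=D
step 4 (stack(D, E)): towers=[B/A/E/D; C] holding=-
step 5 (pickup(C)): towers=[B/A/E/D] holding=C

towers=[B/A/E/D] holding=C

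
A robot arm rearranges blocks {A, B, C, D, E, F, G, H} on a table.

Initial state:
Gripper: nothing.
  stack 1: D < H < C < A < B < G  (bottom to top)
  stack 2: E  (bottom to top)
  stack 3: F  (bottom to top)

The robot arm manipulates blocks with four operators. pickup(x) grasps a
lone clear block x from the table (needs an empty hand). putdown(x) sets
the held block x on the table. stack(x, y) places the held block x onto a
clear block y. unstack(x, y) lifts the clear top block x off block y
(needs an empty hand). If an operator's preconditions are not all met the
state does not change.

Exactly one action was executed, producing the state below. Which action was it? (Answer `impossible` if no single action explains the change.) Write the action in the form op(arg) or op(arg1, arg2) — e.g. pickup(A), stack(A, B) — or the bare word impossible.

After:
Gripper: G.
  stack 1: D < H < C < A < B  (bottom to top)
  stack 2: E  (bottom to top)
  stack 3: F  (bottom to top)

unstack(G, B)

target: towers=[D/H/C/A/B; E; F] holding=G
     unstack(G, B) → towers=[D/H/C/A/B; E; F] holding=G  ← match
         pickup(E) → towers=[D/H/C/A/B/G; F] holding=E
         pickup(F) → towers=[D/H/C/A/B/G; E] holding=F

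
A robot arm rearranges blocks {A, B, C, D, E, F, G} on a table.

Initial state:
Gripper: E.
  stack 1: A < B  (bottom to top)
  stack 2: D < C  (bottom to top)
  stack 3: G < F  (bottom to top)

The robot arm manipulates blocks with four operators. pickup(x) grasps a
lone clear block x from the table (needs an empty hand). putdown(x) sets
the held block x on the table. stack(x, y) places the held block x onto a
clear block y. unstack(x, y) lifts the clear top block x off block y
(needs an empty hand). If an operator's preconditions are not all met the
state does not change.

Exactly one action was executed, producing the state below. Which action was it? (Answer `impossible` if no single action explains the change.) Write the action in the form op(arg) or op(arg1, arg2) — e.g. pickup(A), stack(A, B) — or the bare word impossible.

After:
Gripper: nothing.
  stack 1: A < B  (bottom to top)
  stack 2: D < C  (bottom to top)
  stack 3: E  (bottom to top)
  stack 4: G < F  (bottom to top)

target: towers=[A/B; D/C; E; G/F] holding=-
        putdown(E) → towers=[A/B; D/C; E; G/F] holding=-  ← match
       stack(E, B) → towers=[A/B/E; D/C; G/F] holding=-
       stack(E, F) → towers=[A/B; D/C; G/F/E] holding=-
       stack(E, C) → towers=[A/B; D/C/E; G/F] holding=-

putdown(E)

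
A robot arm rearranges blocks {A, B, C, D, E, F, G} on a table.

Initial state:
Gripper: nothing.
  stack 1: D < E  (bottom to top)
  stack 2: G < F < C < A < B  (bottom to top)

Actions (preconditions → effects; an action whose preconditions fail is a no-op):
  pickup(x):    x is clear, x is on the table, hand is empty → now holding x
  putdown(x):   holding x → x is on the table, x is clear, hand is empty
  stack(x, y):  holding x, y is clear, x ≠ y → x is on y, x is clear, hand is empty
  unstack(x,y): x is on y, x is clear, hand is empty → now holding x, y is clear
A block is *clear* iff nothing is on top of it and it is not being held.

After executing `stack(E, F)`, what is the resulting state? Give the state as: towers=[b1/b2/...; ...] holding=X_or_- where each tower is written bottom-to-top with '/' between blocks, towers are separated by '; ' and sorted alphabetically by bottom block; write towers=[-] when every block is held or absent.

towers=[D/E; G/F/C/A/B] holding=-

before: towers=[D/E; G/F/C/A/B] holding=-
pre[stack(E, F)]: holding(E) fail, clear(F) fail, E≠F ok
holding(E), clear(F) unmet → stack(E, F) is a no-op
after:  towers=[D/E; G/F/C/A/B] holding=-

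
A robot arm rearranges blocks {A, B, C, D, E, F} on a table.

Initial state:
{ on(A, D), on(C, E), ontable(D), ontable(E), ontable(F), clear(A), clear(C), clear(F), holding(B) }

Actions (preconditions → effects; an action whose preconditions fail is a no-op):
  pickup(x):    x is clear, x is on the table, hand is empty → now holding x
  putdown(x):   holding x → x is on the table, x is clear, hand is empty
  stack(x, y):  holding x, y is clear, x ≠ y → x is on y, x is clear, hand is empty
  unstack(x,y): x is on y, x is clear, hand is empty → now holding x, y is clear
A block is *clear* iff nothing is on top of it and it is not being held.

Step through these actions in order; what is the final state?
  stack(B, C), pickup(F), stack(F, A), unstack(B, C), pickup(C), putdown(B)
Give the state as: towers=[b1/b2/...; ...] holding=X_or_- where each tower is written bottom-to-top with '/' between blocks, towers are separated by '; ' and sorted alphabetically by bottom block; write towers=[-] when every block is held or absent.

step 1 (stack(B, C)): towers=[D/A; E/C/B; F] holding=-
step 2 (pickup(F)): towers=[D/A; E/C/B] holding=F
step 3 (stack(F, A)): towers=[D/A/F; E/C/B] holding=-
step 4 (unstack(B, C)): towers=[D/A/F; E/C] holding=B
step 5 (pickup(C)) [no-op]: towers=[D/A/F; E/C] holding=B
step 6 (putdown(B)): towers=[B; D/A/F; E/C] holding=-

towers=[B; D/A/F; E/C] holding=-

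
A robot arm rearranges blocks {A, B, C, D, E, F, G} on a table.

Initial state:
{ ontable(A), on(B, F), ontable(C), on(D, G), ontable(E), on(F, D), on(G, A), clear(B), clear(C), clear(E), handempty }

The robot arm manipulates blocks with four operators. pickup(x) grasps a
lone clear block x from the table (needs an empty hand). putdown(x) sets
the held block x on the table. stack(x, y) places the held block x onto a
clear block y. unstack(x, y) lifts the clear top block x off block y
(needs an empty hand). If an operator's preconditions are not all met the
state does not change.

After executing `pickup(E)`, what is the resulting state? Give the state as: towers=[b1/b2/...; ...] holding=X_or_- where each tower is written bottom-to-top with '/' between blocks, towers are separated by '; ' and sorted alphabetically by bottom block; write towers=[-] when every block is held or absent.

before: towers=[A/G/D/F/B; C; E] holding=-
pre[pickup(E)]: clear(E) ok, ontable(E) ok, handempty ok
all met → apply pickup(E)
after:  towers=[A/G/D/F/B; C] holding=E

towers=[A/G/D/F/B; C] holding=E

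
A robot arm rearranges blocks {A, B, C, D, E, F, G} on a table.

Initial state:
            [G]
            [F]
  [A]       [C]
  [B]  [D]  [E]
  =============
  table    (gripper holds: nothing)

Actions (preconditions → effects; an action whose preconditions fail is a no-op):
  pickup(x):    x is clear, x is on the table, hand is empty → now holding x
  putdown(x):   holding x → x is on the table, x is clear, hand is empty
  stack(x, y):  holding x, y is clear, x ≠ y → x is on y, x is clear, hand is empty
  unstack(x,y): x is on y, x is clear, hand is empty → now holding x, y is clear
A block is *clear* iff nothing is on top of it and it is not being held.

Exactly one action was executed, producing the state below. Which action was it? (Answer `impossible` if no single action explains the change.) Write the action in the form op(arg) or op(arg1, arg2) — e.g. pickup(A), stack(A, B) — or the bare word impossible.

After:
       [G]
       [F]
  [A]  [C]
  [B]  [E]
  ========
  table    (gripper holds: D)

pickup(D)

target: towers=[B/A; E/C/F/G] holding=D
     unstack(G, F) → towers=[B/A; D; E/C/F] holding=G
         pickup(D) → towers=[B/A; E/C/F/G] holding=D  ← match
     unstack(A, B) → towers=[B; D; E/C/F/G] holding=A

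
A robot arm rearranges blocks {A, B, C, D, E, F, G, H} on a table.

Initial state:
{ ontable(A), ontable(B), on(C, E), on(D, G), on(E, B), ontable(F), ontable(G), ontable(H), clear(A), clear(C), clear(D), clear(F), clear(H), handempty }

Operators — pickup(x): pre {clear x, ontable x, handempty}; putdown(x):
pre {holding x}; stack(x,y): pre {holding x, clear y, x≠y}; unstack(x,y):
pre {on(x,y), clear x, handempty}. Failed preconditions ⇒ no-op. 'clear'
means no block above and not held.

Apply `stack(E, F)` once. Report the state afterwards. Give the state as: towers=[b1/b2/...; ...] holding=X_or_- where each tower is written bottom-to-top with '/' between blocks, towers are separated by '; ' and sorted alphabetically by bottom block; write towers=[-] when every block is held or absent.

before: towers=[A; B/E/C; F; G/D; H] holding=-
pre[stack(E, F)]: holding(E) fail, clear(F) ok, E≠F ok
holding(E) unmet → stack(E, F) is a no-op
after:  towers=[A; B/E/C; F; G/D; H] holding=-

towers=[A; B/E/C; F; G/D; H] holding=-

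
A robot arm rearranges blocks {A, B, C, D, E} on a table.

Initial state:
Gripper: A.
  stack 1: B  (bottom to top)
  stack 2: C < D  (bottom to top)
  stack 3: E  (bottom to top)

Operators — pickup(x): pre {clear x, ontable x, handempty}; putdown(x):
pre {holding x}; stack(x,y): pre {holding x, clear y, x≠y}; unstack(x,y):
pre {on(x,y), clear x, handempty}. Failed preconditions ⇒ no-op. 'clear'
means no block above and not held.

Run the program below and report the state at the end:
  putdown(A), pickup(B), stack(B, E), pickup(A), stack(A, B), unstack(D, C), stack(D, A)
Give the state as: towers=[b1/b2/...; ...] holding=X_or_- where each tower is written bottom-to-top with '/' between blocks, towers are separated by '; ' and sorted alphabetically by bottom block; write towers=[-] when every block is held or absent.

towers=[C; E/B/A/D] holding=-

step 1 (putdown(A)): towers=[A; B; C/D; E] holding=-
step 2 (pickup(B)): towers=[A; C/D; E] holding=B
step 3 (stack(B, E)): towers=[A; C/D; E/B] holding=-
step 4 (pickup(A)): towers=[C/D; E/B] holding=A
step 5 (stack(A, B)): towers=[C/D; E/B/A] holding=-
step 6 (unstack(D, C)): towers=[C; E/B/A] holding=D
step 7 (stack(D, A)): towers=[C; E/B/A/D] holding=-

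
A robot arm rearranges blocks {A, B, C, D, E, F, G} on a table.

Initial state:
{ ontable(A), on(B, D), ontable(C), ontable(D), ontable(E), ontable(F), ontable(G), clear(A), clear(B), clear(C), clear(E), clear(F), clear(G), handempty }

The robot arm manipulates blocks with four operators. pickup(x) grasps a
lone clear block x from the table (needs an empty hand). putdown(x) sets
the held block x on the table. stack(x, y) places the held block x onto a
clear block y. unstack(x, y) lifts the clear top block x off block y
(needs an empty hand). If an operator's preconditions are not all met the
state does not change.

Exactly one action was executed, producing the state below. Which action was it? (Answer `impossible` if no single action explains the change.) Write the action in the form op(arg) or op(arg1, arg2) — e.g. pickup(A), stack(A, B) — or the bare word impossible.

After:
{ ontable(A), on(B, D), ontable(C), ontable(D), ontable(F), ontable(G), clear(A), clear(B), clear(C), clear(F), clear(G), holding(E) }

target: towers=[A; C; D/B; F; G] holding=E
     unstack(B, D) → towers=[A; C; D; E; F; G] holding=B
         pickup(F) → towers=[A; C; D/B; E; G] holding=F
         pickup(G) → towers=[A; C; D/B; E; F] holding=G
         pickup(A) → towers=[C; D/B; E; F; G] holding=A
         pickup(E) → towers=[A; C; D/B; F; G] holding=E  ← match
         pickup(C) → towers=[A; D/B; E; F; G] holding=C

pickup(E)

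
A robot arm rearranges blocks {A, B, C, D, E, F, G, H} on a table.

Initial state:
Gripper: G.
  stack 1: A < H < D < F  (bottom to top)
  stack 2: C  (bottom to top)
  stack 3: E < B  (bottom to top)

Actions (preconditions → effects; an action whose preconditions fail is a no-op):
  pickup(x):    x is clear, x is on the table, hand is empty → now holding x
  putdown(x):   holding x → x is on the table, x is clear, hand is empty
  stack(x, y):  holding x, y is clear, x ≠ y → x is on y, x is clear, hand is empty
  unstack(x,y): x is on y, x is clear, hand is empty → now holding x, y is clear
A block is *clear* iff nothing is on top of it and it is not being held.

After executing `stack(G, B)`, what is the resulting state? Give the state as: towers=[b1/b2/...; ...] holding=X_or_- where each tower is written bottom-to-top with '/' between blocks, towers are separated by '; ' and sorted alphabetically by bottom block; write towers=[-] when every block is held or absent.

before: towers=[A/H/D/F; C; E/B] holding=G
pre[stack(G, B)]: holding(G) ok, clear(B) ok, G≠B ok
all met → apply stack(G, B)
after:  towers=[A/H/D/F; C; E/B/G] holding=-

towers=[A/H/D/F; C; E/B/G] holding=-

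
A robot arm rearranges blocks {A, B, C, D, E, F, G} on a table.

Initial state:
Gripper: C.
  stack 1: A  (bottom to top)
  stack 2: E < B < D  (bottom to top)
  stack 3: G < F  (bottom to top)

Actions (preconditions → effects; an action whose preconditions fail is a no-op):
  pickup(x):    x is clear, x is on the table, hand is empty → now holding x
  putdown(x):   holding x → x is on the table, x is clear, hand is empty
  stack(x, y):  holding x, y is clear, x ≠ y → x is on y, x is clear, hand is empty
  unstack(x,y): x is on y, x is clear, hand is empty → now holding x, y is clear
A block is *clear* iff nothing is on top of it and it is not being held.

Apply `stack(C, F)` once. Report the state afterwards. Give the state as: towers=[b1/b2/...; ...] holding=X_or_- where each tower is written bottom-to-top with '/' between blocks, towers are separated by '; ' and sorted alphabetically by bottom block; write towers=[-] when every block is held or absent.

towers=[A; E/B/D; G/F/C] holding=-

before: towers=[A; E/B/D; G/F] holding=C
pre[stack(C, F)]: holding(C) yes, clear(F) yes, C≠F yes
all met → apply stack(C, F)
after:  towers=[A; E/B/D; G/F/C] holding=-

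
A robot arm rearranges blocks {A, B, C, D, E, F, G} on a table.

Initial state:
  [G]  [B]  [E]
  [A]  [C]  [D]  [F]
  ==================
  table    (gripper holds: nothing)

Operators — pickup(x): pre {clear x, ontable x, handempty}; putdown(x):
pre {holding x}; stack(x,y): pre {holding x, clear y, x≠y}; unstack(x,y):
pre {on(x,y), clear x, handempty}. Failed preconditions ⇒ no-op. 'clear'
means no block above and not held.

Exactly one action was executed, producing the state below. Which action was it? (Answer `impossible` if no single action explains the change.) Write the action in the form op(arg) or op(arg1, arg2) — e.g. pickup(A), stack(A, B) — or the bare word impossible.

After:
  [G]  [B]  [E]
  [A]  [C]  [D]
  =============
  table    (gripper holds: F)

pickup(F)

target: towers=[A/G; C/B; D/E] holding=F
     unstack(B, C) → towers=[A/G; C; D/E; F] holding=B
         pickup(F) → towers=[A/G; C/B; D/E] holding=F  ← match
     unstack(G, A) → towers=[A; C/B; D/E; F] holding=G
     unstack(E, D) → towers=[A/G; C/B; D; F] holding=E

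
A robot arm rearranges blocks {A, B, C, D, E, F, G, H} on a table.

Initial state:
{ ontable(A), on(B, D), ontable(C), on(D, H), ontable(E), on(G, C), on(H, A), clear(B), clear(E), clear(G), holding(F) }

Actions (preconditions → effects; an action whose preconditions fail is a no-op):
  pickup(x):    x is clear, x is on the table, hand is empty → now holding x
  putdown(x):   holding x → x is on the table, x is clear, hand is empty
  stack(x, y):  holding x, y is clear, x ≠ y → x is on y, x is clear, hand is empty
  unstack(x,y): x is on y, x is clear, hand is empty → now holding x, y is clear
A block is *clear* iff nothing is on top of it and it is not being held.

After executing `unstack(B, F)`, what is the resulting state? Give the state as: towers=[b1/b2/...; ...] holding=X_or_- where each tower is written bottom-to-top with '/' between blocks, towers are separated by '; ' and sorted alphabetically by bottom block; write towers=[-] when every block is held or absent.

towers=[A/H/D/B; C/G; E] holding=F

before: towers=[A/H/D/B; C/G; E] holding=F
pre[unstack(B, F)]: on(B,F) fail, clear(B) ok, handempty fail
on(B,F), handempty unmet → unstack(B, F) is a no-op
after:  towers=[A/H/D/B; C/G; E] holding=F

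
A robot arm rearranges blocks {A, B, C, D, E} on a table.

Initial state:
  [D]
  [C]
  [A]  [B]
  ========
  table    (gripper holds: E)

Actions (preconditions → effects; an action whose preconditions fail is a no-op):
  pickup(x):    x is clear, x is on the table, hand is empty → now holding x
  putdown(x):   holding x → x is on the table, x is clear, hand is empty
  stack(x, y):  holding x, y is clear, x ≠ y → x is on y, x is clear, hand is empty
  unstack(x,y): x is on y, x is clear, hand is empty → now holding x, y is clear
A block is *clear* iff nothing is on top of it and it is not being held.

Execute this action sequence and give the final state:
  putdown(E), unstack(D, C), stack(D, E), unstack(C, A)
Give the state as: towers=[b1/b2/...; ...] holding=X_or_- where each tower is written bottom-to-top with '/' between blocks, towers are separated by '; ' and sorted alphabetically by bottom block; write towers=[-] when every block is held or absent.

towers=[A; B; E/D] holding=C

step 1 (putdown(E)): towers=[A/C/D; B; E] holding=-
step 2 (unstack(D, C)): towers=[A/C; B; E] holding=D
step 3 (stack(D, E)): towers=[A/C; B; E/D] holding=-
step 4 (unstack(C, A)): towers=[A; B; E/D] holding=C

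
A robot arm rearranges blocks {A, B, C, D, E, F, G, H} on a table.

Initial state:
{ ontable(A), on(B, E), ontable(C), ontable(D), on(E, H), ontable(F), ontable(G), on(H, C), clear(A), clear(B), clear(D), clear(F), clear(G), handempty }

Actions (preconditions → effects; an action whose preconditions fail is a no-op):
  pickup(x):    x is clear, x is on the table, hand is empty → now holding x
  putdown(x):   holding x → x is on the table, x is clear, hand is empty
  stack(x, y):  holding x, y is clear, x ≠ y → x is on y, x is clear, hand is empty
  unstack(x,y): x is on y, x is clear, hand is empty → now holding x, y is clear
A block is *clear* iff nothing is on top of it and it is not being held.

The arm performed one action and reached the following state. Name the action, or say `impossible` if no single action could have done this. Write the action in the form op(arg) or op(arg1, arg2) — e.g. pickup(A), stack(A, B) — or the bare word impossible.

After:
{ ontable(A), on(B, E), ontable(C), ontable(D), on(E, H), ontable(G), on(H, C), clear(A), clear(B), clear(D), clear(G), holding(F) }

pickup(F)

target: towers=[A; C/H/E/B; D; G] holding=F
         pickup(G) → towers=[A; C/H/E/B; D; F] holding=G
         pickup(A) → towers=[C/H/E/B; D; F; G] holding=A
     unstack(B, E) → towers=[A; C/H/E; D; F; G] holding=B
         pickup(F) → towers=[A; C/H/E/B; D; G] holding=F  ← match
         pickup(D) → towers=[A; C/H/E/B; F; G] holding=D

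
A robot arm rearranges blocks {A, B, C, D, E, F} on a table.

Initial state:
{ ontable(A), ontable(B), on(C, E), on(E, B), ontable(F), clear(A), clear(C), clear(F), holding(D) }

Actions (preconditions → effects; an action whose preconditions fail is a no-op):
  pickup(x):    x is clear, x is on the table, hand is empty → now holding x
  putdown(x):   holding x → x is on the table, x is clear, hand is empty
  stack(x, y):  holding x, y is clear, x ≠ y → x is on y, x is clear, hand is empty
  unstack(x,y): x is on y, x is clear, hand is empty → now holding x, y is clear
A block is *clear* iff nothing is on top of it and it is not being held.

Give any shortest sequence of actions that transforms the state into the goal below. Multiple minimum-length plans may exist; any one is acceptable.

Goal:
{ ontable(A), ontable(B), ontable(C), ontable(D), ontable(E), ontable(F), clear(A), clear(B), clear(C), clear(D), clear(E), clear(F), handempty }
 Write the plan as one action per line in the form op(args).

putdown(D)
unstack(C, E)
putdown(C)
unstack(E, B)
putdown(E)

step 1 (putdown(D)): towers=[A; B/E/C; D; F] holding=-
step 2 (unstack(C, E)): towers=[A; B/E; D; F] holding=C
step 3 (putdown(C)): towers=[A; B/E; C; D; F] holding=-
step 4 (unstack(E, B)): towers=[A; B; C; D; F] holding=E
step 5 (putdown(E)): towers=[A; B; C; D; E; F] holding=-
goal check: towers=[A; B; C; D; E; F] holding=- — reached (length 5, optimal by BFS)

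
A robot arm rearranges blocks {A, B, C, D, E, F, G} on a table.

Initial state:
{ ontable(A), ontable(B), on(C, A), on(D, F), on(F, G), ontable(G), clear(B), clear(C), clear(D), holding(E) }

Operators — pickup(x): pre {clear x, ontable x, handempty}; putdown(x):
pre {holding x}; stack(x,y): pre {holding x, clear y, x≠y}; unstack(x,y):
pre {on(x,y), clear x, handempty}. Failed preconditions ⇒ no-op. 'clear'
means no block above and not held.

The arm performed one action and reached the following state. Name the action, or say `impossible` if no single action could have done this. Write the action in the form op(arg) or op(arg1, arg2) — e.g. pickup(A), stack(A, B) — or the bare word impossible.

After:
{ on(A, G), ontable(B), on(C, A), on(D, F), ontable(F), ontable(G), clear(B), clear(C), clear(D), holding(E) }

target: towers=[B; F/D; G/A/C] holding=E
        putdown(E) → towers=[A/C; B; E; G/F/D] holding=-
       stack(E, B) → towers=[A/C; B/E; G/F/D] holding=-
       stack(E, D) → towers=[A/C; B; G/F/D/E] holding=-
       stack(E, C) → towers=[A/C/E; B; G/F/D] holding=-
none of the 4 applicable actions match → impossible

impossible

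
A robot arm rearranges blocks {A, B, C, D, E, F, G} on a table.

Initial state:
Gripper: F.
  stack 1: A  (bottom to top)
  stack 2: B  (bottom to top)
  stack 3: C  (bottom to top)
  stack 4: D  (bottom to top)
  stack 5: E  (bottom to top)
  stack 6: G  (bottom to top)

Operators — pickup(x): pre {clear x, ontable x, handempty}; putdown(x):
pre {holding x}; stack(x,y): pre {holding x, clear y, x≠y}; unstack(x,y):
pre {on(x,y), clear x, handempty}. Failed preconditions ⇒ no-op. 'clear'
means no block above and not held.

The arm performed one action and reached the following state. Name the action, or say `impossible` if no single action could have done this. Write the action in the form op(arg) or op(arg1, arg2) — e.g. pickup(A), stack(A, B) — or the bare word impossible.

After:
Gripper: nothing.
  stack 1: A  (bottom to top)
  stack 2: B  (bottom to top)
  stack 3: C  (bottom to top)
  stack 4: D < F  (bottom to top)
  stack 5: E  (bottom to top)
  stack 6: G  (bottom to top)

target: towers=[A; B; C; D/F; E; G] holding=-
        putdown(F) → towers=[A; B; C; D; E; F; G] holding=-
       stack(F, B) → towers=[A; B/F; C; D; E; G] holding=-
       stack(F, G) → towers=[A; B; C; D; E; G/F] holding=-
       stack(F, D) → towers=[A; B; C; D/F; E; G] holding=-  ← match
       stack(F, A) → towers=[A/F; B; C; D; E; G] holding=-
       stack(F, E) → towers=[A; B; C; D; E/F; G] holding=-
       stack(F, C) → towers=[A; B; C/F; D; E; G] holding=-

stack(F, D)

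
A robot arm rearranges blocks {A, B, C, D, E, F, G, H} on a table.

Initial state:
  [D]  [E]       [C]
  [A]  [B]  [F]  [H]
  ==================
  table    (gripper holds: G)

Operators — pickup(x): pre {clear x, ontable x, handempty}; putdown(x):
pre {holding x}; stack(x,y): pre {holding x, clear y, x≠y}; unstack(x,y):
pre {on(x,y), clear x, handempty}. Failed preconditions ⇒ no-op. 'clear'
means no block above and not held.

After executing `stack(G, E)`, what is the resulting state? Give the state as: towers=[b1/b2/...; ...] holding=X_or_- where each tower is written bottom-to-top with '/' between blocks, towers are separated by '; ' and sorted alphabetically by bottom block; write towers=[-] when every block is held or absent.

before: towers=[A/D; B/E; F; H/C] holding=G
pre[stack(G, E)]: holding(G) ✓, clear(E) ✓, G≠E ✓
all met → apply stack(G, E)
after:  towers=[A/D; B/E/G; F; H/C] holding=-

towers=[A/D; B/E/G; F; H/C] holding=-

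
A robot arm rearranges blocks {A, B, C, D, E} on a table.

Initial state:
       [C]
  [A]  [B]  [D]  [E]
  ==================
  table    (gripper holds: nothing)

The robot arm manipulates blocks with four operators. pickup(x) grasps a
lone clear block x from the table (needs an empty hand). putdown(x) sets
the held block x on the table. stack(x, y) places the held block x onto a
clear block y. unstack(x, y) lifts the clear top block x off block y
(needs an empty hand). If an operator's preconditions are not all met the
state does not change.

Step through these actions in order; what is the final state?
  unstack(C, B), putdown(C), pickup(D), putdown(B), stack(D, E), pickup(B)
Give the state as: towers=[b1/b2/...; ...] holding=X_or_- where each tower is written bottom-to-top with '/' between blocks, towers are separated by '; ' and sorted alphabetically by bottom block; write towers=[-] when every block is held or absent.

towers=[A; C; E/D] holding=B

step 1 (unstack(C, B)): towers=[A; B; D; E] holding=C
step 2 (putdown(C)): towers=[A; B; C; D; E] holding=-
step 3 (pickup(D)): towers=[A; B; C; E] holding=D
step 4 (putdown(B)) [no-op]: towers=[A; B; C; E] holding=D
step 5 (stack(D, E)): towers=[A; B; C; E/D] holding=-
step 6 (pickup(B)): towers=[A; C; E/D] holding=B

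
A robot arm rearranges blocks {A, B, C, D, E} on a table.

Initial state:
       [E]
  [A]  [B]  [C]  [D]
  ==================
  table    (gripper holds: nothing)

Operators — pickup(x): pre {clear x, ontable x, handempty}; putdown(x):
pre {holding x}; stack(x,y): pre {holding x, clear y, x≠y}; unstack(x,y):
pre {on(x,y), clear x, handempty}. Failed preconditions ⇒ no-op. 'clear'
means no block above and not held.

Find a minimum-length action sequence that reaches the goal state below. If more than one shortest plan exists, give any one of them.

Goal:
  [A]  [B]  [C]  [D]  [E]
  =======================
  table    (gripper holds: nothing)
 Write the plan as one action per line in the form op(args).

step 1 (unstack(E, B)): towers=[A; B; C; D] holding=E
step 2 (putdown(E)): towers=[A; B; C; D; E] holding=-
goal check: towers=[A; B; C; D; E] holding=- — reached (length 2, optimal by BFS)

unstack(E, B)
putdown(E)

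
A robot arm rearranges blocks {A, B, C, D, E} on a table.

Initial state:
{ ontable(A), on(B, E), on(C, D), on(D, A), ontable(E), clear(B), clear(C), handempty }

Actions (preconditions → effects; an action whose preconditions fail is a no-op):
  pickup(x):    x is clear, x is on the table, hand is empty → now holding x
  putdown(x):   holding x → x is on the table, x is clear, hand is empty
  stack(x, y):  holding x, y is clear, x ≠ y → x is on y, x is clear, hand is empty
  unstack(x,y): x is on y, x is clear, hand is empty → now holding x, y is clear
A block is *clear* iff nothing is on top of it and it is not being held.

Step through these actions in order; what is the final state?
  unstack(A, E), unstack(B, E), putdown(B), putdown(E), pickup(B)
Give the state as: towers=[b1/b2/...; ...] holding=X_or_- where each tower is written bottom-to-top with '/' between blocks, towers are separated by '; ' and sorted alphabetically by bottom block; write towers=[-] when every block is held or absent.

step 1 (unstack(A, E)) [no-op]: towers=[A/D/C; E/B] holding=-
step 2 (unstack(B, E)): towers=[A/D/C; E] holding=B
step 3 (putdown(B)): towers=[A/D/C; B; E] holding=-
step 4 (putdown(E)) [no-op]: towers=[A/D/C; B; E] holding=-
step 5 (pickup(B)): towers=[A/D/C; E] holding=B

towers=[A/D/C; E] holding=B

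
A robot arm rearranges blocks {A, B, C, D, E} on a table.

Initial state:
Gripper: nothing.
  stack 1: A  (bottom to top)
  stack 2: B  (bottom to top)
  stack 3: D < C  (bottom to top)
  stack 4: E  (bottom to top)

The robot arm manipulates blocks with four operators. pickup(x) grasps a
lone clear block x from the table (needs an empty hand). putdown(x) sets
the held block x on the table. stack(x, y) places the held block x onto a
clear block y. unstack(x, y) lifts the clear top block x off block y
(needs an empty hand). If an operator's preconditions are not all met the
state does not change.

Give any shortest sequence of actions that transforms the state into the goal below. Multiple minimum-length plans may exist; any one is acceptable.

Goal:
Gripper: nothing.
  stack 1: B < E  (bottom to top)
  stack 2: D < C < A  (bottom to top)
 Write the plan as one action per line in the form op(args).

step 1 (pickup(A)): towers=[B; D/C; E] holding=A
step 2 (stack(A, C)): towers=[B; D/C/A; E] holding=-
step 3 (pickup(E)): towers=[B; D/C/A] holding=E
step 4 (stack(E, B)): towers=[B/E; D/C/A] holding=-
goal check: towers=[B/E; D/C/A] holding=- — reached (length 4, optimal by BFS)

pickup(A)
stack(A, C)
pickup(E)
stack(E, B)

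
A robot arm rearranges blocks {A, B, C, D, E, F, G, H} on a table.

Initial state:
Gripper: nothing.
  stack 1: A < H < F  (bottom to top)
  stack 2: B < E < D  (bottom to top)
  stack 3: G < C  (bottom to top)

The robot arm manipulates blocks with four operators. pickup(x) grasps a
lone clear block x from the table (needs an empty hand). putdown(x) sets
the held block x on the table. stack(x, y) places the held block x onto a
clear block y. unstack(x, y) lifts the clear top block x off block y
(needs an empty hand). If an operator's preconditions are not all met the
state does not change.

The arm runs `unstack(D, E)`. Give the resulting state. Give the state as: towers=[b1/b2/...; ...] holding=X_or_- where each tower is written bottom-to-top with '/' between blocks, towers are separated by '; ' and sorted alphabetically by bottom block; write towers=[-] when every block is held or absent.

before: towers=[A/H/F; B/E/D; G/C] holding=-
pre[unstack(D, E)]: on(D,E) ok, clear(D) ok, handempty ok
all met → apply unstack(D, E)
after:  towers=[A/H/F; B/E; G/C] holding=D

towers=[A/H/F; B/E; G/C] holding=D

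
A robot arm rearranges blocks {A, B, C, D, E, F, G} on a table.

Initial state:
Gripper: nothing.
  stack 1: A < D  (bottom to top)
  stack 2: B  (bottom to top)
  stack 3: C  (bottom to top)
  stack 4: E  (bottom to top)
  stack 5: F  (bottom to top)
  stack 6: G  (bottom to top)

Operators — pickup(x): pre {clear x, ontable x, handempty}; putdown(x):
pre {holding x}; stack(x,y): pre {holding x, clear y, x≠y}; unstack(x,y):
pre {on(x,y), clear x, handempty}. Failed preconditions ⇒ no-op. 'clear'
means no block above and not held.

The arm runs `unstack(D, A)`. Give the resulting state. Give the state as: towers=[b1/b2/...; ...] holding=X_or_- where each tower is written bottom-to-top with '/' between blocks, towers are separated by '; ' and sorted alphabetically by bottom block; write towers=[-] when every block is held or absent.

before: towers=[A/D; B; C; E; F; G] holding=-
pre[unstack(D, A)]: on(D,A) ok, clear(D) ok, handempty ok
all met → apply unstack(D, A)
after:  towers=[A; B; C; E; F; G] holding=D

towers=[A; B; C; E; F; G] holding=D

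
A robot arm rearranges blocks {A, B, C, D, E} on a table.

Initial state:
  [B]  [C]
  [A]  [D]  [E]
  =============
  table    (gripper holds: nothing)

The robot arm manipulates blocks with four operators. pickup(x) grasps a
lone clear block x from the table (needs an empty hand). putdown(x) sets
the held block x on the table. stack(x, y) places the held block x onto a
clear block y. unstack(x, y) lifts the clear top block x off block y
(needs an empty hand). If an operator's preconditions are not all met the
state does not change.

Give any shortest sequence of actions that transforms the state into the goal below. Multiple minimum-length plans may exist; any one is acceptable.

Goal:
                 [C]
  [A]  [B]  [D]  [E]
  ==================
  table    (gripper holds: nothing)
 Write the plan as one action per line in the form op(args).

step 1 (unstack(B, A)): towers=[A; D/C; E] holding=B
step 2 (putdown(B)): towers=[A; B; D/C; E] holding=-
step 3 (unstack(C, D)): towers=[A; B; D; E] holding=C
step 4 (stack(C, E)): towers=[A; B; D; E/C] holding=-
goal check: towers=[A; B; D; E/C] holding=- — reached (length 4, optimal by BFS)

unstack(B, A)
putdown(B)
unstack(C, D)
stack(C, E)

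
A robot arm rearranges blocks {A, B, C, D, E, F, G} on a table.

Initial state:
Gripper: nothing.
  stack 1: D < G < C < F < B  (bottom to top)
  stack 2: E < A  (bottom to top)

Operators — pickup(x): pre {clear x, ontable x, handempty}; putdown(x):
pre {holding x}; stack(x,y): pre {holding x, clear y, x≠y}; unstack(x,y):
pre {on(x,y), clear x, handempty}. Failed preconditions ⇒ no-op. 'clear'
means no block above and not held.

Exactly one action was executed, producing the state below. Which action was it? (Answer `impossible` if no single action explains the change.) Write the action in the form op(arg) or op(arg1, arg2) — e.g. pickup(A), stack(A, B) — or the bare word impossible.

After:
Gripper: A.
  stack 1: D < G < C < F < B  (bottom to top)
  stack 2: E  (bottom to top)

target: towers=[D/G/C/F/B; E] holding=A
     unstack(B, F) → towers=[D/G/C/F; E/A] holding=B
     unstack(A, E) → towers=[D/G/C/F/B; E] holding=A  ← match

unstack(A, E)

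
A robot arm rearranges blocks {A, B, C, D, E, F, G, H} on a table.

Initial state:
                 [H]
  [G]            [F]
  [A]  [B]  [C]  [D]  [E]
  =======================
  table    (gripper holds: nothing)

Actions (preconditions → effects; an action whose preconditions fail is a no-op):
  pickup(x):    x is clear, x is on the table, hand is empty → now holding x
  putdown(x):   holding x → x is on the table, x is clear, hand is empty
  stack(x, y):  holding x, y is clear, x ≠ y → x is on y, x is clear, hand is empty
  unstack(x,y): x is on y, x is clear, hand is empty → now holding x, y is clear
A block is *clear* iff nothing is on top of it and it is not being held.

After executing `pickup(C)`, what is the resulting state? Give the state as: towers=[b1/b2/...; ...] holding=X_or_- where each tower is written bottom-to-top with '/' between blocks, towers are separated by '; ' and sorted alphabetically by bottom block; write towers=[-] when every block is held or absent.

towers=[A/G; B; D/F/H; E] holding=C

before: towers=[A/G; B; C; D/F/H; E] holding=-
pre[pickup(C)]: clear(C) ✓, ontable(C) ✓, handempty ✓
all met → apply pickup(C)
after:  towers=[A/G; B; D/F/H; E] holding=C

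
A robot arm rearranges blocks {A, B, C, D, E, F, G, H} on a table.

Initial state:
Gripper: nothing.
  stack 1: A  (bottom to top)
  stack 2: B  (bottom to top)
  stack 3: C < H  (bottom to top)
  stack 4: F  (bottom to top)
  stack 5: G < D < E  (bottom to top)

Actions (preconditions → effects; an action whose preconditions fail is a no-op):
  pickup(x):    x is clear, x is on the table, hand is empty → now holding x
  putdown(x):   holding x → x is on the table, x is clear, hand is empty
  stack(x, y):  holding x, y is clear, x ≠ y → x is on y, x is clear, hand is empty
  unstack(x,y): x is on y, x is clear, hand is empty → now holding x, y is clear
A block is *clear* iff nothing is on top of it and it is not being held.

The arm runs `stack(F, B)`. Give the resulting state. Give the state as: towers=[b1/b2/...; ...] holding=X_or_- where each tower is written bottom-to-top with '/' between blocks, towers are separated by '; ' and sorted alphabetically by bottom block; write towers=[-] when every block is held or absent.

before: towers=[A; B; C/H; F; G/D/E] holding=-
pre[stack(F, B)]: holding(F) fail, clear(B) ok, F≠B ok
holding(F) unmet → stack(F, B) is a no-op
after:  towers=[A; B; C/H; F; G/D/E] holding=-

towers=[A; B; C/H; F; G/D/E] holding=-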